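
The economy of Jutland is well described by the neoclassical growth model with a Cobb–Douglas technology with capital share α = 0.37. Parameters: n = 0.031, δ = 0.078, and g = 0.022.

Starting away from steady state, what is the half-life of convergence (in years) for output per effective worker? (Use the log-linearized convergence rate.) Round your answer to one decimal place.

t_½ ≈ 8.4 years

Near the steady state the convergence rate is λ = (1 − α)(n + g + δ).
λ = (1 − 0.37) × 0.131 = 0.63 × 0.131 = 0.08253
Half-life = ln 2 / λ = 0.6931 / 0.08253 ≈ 8.40 years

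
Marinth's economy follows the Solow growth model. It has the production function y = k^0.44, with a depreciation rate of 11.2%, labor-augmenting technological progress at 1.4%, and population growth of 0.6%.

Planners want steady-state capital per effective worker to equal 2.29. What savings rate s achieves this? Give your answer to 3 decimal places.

In steady state, investment equals break-even investment: s·k^α = (n + g + δ)·k.
So s / (n + g + δ) = (k*)^(1−α) = 2.29^0.56 = 1.5904.
Therefore s = 1.5904 × (n + g + δ) = 1.5904 × 0.132 = 0.2099.

s ≈ 0.210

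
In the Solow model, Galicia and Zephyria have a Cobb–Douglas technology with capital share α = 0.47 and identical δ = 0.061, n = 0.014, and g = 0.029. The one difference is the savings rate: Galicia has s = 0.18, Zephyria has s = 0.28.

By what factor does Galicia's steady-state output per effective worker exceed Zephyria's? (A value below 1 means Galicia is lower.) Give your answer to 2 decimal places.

Steady-state y* = [s/(n + g + δ)]^(α/(1−α)), so the ratio is [ (s_G/(n + g + δ)_G) / (s_Z/(n + g + δ)_Z) ]^0.8868.
s_G/(n + g + δ)_G = 0.18/0.104 = 1.7308; s_Z/(n + g + δ)_Z = 0.28/0.104 = 2.6923.
Ratio = (1.7308/2.6923)^0.8868 = 0.6429^0.8868 ≈ 0.6759

ratio ≈ 0.68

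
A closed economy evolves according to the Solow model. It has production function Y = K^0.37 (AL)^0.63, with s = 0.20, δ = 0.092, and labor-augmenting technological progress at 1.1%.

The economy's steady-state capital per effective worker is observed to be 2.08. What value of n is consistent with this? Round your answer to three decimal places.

n ≈ 0.023

At the steady state, Δk = 0, so s·k^α = (n + g + δ)·k.
So s / (n + g + δ) = (k*)^(1−α) = 2.08^0.63 = 1.5863.
Therefore n + g + δ = s / 1.5863 = 0.20 / 1.5863 = 0.1261, so n = 0.1261 − 0.103 = 0.0231.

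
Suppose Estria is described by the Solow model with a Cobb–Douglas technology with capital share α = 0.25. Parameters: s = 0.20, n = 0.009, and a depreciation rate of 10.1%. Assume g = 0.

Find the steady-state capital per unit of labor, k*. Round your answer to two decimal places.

k* ≈ 2.22

At the steady state, Δk = 0, so s·k^α = (n + δ)·k.
Rearranging, k^(1−α) = s / (n + δ).
k^0.75 = 0.20 / (0.009 + 0.101) = 0.20 / 0.110 = 1.8182
k* = 1.8182^(1/0.75) ≈ 2.2192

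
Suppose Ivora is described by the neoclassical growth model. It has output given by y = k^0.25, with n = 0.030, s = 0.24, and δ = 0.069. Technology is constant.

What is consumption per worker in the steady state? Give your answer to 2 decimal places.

At the steady state, Δk = 0, so s·k^α = (n + δ)·k.
Rearranging, k^(1−α) = s / (n + δ).
k^0.75 = 0.24 / (0.030 + 0.069) = 0.24 / 0.099 = 2.4242
k* = 2.4242^(1/0.75) ≈ 3.2566
y* = (k*)^α = 3.2566^0.25 ≈ 1.3434
c* = (1 − s)·y* = (1 − 0.24) × 1.3434 ≈ 1.0210

c* ≈ 1.02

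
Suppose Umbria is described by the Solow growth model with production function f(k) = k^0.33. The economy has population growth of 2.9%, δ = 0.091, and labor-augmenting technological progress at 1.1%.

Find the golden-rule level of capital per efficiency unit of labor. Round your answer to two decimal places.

The golden rule sets f'(k) = n + g + δ, i.e. α·k^(α−1) = n + g + δ.
So k^(1−α) = α / (n + g + δ) = 0.33 / 0.131 = 2.5191.
k_gold = 2.5191^(1/0.67) ≈ 3.9708

k_gold ≈ 3.97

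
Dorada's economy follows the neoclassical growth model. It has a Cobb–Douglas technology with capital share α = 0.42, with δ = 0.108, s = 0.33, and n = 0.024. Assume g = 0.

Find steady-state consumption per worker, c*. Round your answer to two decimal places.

In steady state, investment equals break-even investment: s·k^α = (n + δ)·k.
Rearranging, k^(1−α) = s / (n + δ).
k^0.58 = 0.33 / (0.024 + 0.108) = 0.33 / 0.132 = 2.5000
k* = 2.5000^(1/0.58) ≈ 4.8540
y* = (k*)^α = 4.8540^0.42 ≈ 1.9416
c* = (1 − s)·y* = (1 − 0.33) × 1.9416 ≈ 1.3009

c* ≈ 1.30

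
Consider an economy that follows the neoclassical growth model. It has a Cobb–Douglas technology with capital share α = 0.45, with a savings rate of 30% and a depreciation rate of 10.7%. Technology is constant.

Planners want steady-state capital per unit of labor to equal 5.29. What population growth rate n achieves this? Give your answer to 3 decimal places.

Steady state requires s·f(k) = (n + δ)·k, i.e. s·k^α = (n + δ)·k.
So s / (n + δ) = (k*)^(1−α) = 5.29^0.55 = 2.4998.
Therefore n + δ = s / 2.4998 = 0.30 / 2.4998 = 0.1200, so n = 0.1200 − 0.107 = 0.0130.

n ≈ 0.013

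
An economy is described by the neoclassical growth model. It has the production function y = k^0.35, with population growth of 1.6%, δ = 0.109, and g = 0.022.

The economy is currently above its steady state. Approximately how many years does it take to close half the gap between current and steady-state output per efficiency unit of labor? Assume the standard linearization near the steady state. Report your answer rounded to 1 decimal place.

half-life ≈ 7.3 years

Near the steady state the convergence rate is λ = (1 − α)(n + g + δ).
λ = (1 − 0.35) × 0.147 = 0.65 × 0.147 = 0.09555
Half-life = ln 2 / λ = 0.6931 / 0.09555 ≈ 7.25 years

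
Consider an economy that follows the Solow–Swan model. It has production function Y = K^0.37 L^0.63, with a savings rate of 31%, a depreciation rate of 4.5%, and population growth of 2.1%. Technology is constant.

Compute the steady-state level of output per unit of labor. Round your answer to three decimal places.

y* ≈ 2.481

Steady state requires s·f(k) = (n + δ)·k, i.e. s·k^α = (n + δ)·k.
Dividing both sides by k: k^(1−α) = s / (n + δ).
k^0.63 = 0.31 / (0.021 + 0.045) = 0.31 / 0.066 = 4.6970
k* = 4.6970^(1/0.63) ≈ 11.6515
y* = (k*)^α = 11.6515^0.37 ≈ 2.4806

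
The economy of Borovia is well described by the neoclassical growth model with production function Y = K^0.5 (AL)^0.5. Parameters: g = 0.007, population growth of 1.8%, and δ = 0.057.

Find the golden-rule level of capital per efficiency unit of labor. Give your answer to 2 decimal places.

The golden rule sets f'(k) = n + g + δ, i.e. α·k^(α−1) = n + g + δ.
So k^(1−α) = α / (n + g + δ) = 0.5 / 0.082 = 6.0976.
k_gold = 6.0976^(1/0.5) ≈ 37.1807

k_gold ≈ 37.18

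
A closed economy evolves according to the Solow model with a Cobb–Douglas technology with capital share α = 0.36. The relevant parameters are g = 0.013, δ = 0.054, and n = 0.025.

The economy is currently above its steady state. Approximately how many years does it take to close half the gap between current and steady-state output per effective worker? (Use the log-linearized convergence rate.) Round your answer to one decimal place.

half-life ≈ 11.8 years

Near the steady state the convergence rate is λ = (1 − α)(n + g + δ).
λ = (1 − 0.36) × 0.092 = 0.64 × 0.092 = 0.05888
Half-life = ln 2 / λ = 0.6931 / 0.05888 ≈ 11.77 years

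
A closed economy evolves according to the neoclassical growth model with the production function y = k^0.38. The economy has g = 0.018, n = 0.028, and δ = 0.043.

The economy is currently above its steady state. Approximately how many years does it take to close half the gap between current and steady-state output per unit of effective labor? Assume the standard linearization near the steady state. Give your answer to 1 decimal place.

Near the steady state the convergence rate is λ = (1 − α)(n + g + δ).
λ = (1 − 0.38) × 0.089 = 0.62 × 0.089 = 0.05518
Half-life = ln 2 / λ = 0.6931 / 0.05518 ≈ 12.56 years

about 12.6 years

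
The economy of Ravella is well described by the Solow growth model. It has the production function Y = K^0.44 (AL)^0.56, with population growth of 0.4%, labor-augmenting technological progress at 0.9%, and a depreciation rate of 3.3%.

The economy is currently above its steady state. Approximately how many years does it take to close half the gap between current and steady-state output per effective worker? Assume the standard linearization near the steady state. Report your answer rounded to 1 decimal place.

about 26.9 years

Near the steady state the convergence rate is λ = (1 − α)(n + g + δ).
λ = (1 − 0.44) × 0.046 = 0.56 × 0.046 = 0.02576
Half-life = ln 2 / λ = 0.6931 / 0.02576 ≈ 26.91 years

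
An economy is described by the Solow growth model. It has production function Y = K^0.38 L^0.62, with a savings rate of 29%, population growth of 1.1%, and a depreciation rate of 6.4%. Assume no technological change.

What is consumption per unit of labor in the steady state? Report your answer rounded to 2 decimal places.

c* ≈ 1.63

At the steady state, Δk = 0, so s·k^α = (n + δ)·k.
Rearranging, k^(1−α) = s / (n + δ).
k^0.62 = 0.29 / (0.011 + 0.064) = 0.29 / 0.075 = 3.8667
k* = 3.8667^(1/0.62) ≈ 8.8577
y* = (k*)^α = 8.8577^0.38 ≈ 2.2908
c* = (1 − s)·y* = (1 − 0.29) × 2.2908 ≈ 1.6265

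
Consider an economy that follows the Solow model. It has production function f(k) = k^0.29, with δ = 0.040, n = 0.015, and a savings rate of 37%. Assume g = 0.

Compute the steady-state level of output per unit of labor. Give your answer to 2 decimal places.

In steady state, investment equals break-even investment: s·k^α = (n + δ)·k.
Rearranging, k^(1−α) = s / (n + δ).
k^0.71 = 0.37 / (0.015 + 0.040) = 0.37 / 0.055 = 6.7273
k* = 6.7273^(1/0.71) ≈ 14.6546
y* = (k*)^α = 14.6546^0.29 ≈ 2.1784

y* ≈ 2.18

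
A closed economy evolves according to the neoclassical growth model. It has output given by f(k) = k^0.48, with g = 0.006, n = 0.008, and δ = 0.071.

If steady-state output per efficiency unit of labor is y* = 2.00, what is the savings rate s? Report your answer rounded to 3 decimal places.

s ≈ 0.180

At the steady state, Δk = 0, so s·k^α = (n + g + δ)·k.
Since y* = [s/(n + g + δ)]^(α/(1−α)), we have s/(n + g + δ) = (y*)^((1−α)/α) = 2.00^1.0833 = 2.1189.
Therefore s = 2.1189 × (n + g + δ) = 2.1189 × 0.085 = 0.1801.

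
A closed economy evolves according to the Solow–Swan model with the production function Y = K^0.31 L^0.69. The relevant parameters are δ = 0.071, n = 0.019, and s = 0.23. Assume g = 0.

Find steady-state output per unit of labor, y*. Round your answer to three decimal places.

Steady state requires s·f(k) = (n + δ)·k, i.e. s·k^α = (n + δ)·k.
Dividing both sides by k: k^(1−α) = s / (n + δ).
k^0.69 = 0.23 / (0.019 + 0.071) = 0.23 / 0.090 = 2.5556
k* = 2.5556^(1/0.69) ≈ 3.8956
y* = (k*)^α = 3.8956^0.31 ≈ 1.5243

y* = 1.524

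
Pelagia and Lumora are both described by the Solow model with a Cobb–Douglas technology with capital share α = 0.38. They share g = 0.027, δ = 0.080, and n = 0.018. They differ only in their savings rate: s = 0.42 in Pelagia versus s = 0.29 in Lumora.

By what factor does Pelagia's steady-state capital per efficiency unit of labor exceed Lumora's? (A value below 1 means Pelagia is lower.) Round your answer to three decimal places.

Steady-state k* = [s/(n + g + δ)]^(1/(1−α)), so the ratio is [ (s_P/(n + g + δ)_P) / (s_L/(n + g + δ)_L) ]^1.6129.
s_P/(n + g + δ)_P = 0.42/0.125 = 3.3600; s_L/(n + g + δ)_L = 0.29/0.125 = 2.3200.
Ratio = (3.3600/2.3200)^1.6129 = 1.4483^1.6129 ≈ 1.8174

k*_P / k*_L ≈ 1.817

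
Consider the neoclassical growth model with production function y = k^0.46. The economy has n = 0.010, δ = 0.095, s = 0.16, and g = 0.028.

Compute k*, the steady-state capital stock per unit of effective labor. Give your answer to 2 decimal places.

Steady state requires s·f(k) = (n + g + δ)·k, i.e. s·k^α = (n + g + δ)·k.
Rearranging, k^(1−α) = s / (n + g + δ).
k^0.54 = 0.16 / (0.010 + 0.028 + 0.095) = 0.16 / 0.133 = 1.2030
k* = 1.2030^(1/0.54) ≈ 1.4081

k* ≈ 1.41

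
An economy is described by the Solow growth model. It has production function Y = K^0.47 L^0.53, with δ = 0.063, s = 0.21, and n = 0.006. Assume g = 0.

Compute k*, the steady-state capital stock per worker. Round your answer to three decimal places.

k* ≈ 8.166

At the steady state, Δk = 0, so s·k^α = (n + δ)·k.
Dividing both sides by k: k^(1−α) = s / (n + δ).
k^0.53 = 0.21 / (0.006 + 0.063) = 0.21 / 0.069 = 3.0435
k* = 3.0435^(1/0.53) ≈ 8.1663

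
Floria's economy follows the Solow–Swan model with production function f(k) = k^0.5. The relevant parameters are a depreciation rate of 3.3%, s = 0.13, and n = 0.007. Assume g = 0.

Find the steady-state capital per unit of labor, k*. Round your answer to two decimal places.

k* ≈ 10.56

In steady state, investment equals break-even investment: s·k^α = (n + δ)·k.
Dividing both sides by k: k^(1−α) = s / (n + δ).
k^0.5 = 0.13 / (0.007 + 0.033) = 0.13 / 0.040 = 3.2500
k* = 3.2500^(1/0.5) ≈ 10.5625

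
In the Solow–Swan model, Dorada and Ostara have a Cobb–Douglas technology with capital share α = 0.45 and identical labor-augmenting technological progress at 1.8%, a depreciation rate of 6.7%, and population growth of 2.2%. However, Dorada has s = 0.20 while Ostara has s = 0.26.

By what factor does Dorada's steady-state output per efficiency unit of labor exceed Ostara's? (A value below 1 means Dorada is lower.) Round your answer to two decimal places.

Steady-state y* = [s/(n + g + δ)]^(α/(1−α)), so the ratio is [ (s_D/(n + g + δ)_D) / (s_O/(n + g + δ)_O) ]^0.8182.
s_D/(n + g + δ)_D = 0.20/0.107 = 1.8692; s_O/(n + g + δ)_O = 0.26/0.107 = 2.4299.
Ratio = (1.8692/2.4299)^0.8182 = 0.7692^0.8182 ≈ 0.8068

ratio ≈ 0.81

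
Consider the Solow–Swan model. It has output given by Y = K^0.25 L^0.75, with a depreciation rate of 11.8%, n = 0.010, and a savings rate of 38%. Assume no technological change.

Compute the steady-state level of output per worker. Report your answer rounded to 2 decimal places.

y* = 1.44

Steady state requires s·f(k) = (n + δ)·k, i.e. s·k^α = (n + δ)·k.
Dividing both sides by k: k^(1−α) = s / (n + δ).
k^0.75 = 0.38 / (0.010 + 0.118) = 0.38 / 0.128 = 2.9688
k* = 2.9688^(1/0.75) ≈ 4.2669
y* = (k*)^α = 4.2669^0.25 ≈ 1.4372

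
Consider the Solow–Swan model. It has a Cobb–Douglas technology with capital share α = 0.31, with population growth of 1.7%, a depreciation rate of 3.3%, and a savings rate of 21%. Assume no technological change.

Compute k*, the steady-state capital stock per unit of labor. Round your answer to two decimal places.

In steady state, investment equals break-even investment: s·k^α = (n + δ)·k.
Rearranging, k^(1−α) = s / (n + δ).
k^0.69 = 0.21 / (0.017 + 0.033) = 0.21 / 0.050 = 4.2000
k* = 4.2000^(1/0.69) ≈ 8.0031

k* ≈ 8.00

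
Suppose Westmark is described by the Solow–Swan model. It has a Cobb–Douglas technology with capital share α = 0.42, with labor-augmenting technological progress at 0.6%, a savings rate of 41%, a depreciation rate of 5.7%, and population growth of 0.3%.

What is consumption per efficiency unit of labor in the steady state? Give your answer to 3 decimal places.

c* = 2.214

In steady state, investment equals break-even investment: s·k^α = (n + g + δ)·k.
Dividing both sides by k: k^(1−α) = s / (n + g + δ).
k^0.58 = 0.41 / (0.003 + 0.006 + 0.057) = 0.41 / 0.066 = 6.2121
k* = 6.2121^(1/0.58) ≈ 23.3159
y* = (k*)^α = 23.3159^0.42 ≈ 3.7533
c* = (1 − s)·y* = (1 − 0.41) × 3.7533 ≈ 2.2144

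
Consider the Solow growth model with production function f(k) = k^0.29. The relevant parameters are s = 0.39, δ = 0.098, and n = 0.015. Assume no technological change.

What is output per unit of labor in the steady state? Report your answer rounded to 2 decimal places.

y* = 1.66

Steady state requires s·f(k) = (n + δ)·k, i.e. s·k^α = (n + δ)·k.
Dividing both sides by k: k^(1−α) = s / (n + δ).
k^0.71 = 0.39 / (0.015 + 0.098) = 0.39 / 0.113 = 3.4513
k* = 3.4513^(1/0.71) ≈ 5.7243
y* = (k*)^α = 5.7243^0.29 ≈ 1.6586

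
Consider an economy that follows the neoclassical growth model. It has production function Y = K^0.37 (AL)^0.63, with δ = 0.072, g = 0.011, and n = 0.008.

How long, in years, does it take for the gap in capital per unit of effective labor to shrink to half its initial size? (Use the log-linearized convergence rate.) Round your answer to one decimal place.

Near the steady state the convergence rate is λ = (1 − α)(n + g + δ).
λ = (1 − 0.37) × 0.091 = 0.63 × 0.091 = 0.05733
Half-life = ln 2 / λ = 0.6931 / 0.05733 ≈ 12.09 years

half-life ≈ 12.1 years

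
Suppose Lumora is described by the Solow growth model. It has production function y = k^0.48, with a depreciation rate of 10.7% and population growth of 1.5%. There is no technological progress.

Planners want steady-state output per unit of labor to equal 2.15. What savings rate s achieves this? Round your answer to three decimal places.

s ≈ 0.280

At the steady state, Δk = 0, so s·k^α = (n + δ)·k.
Since y* = [s/(n + δ)]^(α/(1−α)), we have s/(n + δ) = (y*)^((1−α)/α) = 2.15^1.0833 = 2.2916.
Therefore s = 2.2916 × (n + δ) = 2.2916 × 0.122 = 0.2796.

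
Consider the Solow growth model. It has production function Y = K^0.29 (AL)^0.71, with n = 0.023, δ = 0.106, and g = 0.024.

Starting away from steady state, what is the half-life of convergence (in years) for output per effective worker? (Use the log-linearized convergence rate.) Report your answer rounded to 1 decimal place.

Near the steady state the convergence rate is λ = (1 − α)(n + g + δ).
λ = (1 − 0.29) × 0.153 = 0.71 × 0.153 = 0.10863
Half-life = ln 2 / λ = 0.6931 / 0.10863 ≈ 6.38 years

half-life ≈ 6.4 years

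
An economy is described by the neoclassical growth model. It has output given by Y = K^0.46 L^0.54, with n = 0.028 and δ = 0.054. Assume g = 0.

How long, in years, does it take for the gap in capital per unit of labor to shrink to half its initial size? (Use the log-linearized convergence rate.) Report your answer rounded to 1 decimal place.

about 15.7 years

Near the steady state the convergence rate is λ = (1 − α)(n + δ).
λ = (1 − 0.46) × 0.082 = 0.54 × 0.082 = 0.04428
Half-life = ln 2 / λ = 0.6931 / 0.04428 ≈ 15.65 years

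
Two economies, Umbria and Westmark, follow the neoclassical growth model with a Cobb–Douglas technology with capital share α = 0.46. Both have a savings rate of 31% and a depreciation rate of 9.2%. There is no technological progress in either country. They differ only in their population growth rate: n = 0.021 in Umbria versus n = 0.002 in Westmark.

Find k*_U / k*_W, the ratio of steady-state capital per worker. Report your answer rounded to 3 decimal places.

Steady-state k* = [s/(n + δ)]^(1/(1−α)), so the ratio is [ (s_U/(n + δ)_U) / (s_W/(n + δ)_W) ]^1.8519.
s_U/(n + δ)_U = 0.31/0.113 = 2.7434; s_W/(n + δ)_W = 0.31/0.094 = 3.2979.
Ratio = (2.7434/3.2979)^1.8519 = 0.8319^1.8519 ≈ 0.7112

k*_U / k*_W ≈ 0.711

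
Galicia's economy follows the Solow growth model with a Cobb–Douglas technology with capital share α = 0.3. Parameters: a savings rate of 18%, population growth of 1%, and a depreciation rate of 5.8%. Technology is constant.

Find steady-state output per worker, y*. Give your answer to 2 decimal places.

y* = 1.52

At the steady state, Δk = 0, so s·k^α = (n + δ)·k.
Dividing both sides by k: k^(1−α) = s / (n + δ).
k^0.7 = 0.18 / (0.010 + 0.058) = 0.18 / 0.068 = 2.6471
k* = 2.6471^(1/0.7) ≈ 4.0175
y* = (k*)^α = 4.0175^0.3 ≈ 1.5177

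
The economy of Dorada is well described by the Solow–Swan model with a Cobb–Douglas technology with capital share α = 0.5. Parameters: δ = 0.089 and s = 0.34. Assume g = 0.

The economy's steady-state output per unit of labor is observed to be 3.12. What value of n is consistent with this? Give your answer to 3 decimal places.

At the steady state, Δk = 0, so s·k^α = (n + δ)·k.
Since y* = [s/(n + δ)]^(α/(1−α)), we have s/(n + δ) = (y*)^((1−α)/α) = 3.12^1 = 3.1200.
Therefore n + δ = s / 3.1200 = 0.34 / 3.1200 = 0.1090, so n = 0.1090 − 0.089 = 0.0200.

n ≈ 0.020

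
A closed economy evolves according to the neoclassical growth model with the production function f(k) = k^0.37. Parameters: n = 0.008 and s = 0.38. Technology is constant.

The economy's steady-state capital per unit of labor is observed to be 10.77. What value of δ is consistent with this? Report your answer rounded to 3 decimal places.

δ ≈ 0.077

At the steady state, Δk = 0, so s·k^α = (n + δ)·k.
So s / (n + δ) = (k*)^(1−α) = 10.77^0.63 = 4.4699.
Therefore n + δ = s / 4.4699 = 0.38 / 4.4699 = 0.0850, so δ = 0.0850 − 0.008 = 0.0770.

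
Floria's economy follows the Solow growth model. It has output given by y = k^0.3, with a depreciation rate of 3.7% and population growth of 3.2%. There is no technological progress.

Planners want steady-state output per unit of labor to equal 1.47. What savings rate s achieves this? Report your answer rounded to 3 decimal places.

In steady state, investment equals break-even investment: s·k^α = (n + δ)·k.
Since y* = [s/(n + δ)]^(α/(1−α)), we have s/(n + δ) = (y*)^((1−α)/α) = 1.47^2.3333 = 2.4570.
Therefore s = 2.4570 × (n + δ) = 2.4570 × 0.069 = 0.1695.

s ≈ 0.170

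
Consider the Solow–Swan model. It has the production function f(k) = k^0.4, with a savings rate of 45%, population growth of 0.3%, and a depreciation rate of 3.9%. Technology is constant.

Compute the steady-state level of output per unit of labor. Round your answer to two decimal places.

In steady state, investment equals break-even investment: s·k^α = (n + δ)·k.
Rearranging, k^(1−α) = s / (n + δ).
k^0.6 = 0.45 / (0.003 + 0.039) = 0.45 / 0.042 = 10.7143
k* = 10.7143^(1/0.6) ≈ 52.0722
y* = (k*)^α = 52.0722^0.4 ≈ 4.8601

y* ≈ 4.86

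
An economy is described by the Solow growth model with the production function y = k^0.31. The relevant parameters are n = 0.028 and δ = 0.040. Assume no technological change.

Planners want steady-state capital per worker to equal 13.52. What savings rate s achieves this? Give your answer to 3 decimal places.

s ≈ 0.410

In steady state, investment equals break-even investment: s·k^α = (n + δ)·k.
So s / (n + δ) = (k*)^(1−α) = 13.52^0.69 = 6.0308.
Therefore s = 6.0308 × (n + δ) = 6.0308 × 0.068 = 0.4101.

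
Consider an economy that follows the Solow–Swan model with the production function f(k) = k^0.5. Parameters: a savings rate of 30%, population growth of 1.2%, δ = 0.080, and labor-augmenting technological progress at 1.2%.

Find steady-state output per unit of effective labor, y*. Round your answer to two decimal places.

In steady state, investment equals break-even investment: s·k^α = (n + g + δ)·k.
Rearranging, k^(1−α) = s / (n + g + δ).
k^0.5 = 0.30 / (0.012 + 0.012 + 0.080) = 0.30 / 0.104 = 2.8846
k* = 2.8846^(1/0.5) ≈ 8.3209
y* = (k*)^α = 8.3209^0.5 ≈ 2.8846

y* = 2.88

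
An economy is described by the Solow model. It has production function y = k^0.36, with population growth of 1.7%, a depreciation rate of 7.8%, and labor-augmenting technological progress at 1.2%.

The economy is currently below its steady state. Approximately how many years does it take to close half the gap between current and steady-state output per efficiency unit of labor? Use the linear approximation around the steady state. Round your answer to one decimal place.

half-life ≈ 10.1 years

Near the steady state the convergence rate is λ = (1 − α)(n + g + δ).
λ = (1 − 0.36) × 0.107 = 0.64 × 0.107 = 0.06848
Half-life = ln 2 / λ = 0.6931 / 0.06848 ≈ 10.12 years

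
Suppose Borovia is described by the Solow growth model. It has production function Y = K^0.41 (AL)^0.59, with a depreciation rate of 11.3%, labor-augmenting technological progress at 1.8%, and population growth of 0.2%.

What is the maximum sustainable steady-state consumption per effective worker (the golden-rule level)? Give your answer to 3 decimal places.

At the golden rule, f'(k) = n + g + δ, so α·k^(α−1) = n + g + δ and k_gold = (α/(n + g + δ))^(1/(1−α)).
k_gold = (0.41/0.133)^(1/0.59) = 3.0827^1.6949 ≈ 6.7405
c_gold = f(k_gold) − (n + g + δ)·k_gold = 2.1866 − 0.133×6.7405 ≈ 1.2901

c_gold ≈ 1.290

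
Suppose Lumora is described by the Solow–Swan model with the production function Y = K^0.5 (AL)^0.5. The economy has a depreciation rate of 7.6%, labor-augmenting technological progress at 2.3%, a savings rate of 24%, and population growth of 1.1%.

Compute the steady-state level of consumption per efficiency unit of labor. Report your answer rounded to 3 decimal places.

In steady state, investment equals break-even investment: s·k^α = (n + g + δ)·k.
Rearranging, k^(1−α) = s / (n + g + δ).
k^0.5 = 0.24 / (0.011 + 0.023 + 0.076) = 0.24 / 0.110 = 2.1818
k* = 2.1818^(1/0.5) ≈ 4.7603
y* = (k*)^α = 4.7603^0.5 ≈ 2.1818
c* = (1 − s)·y* = (1 − 0.24) × 2.1818 ≈ 1.6582

c* ≈ 1.658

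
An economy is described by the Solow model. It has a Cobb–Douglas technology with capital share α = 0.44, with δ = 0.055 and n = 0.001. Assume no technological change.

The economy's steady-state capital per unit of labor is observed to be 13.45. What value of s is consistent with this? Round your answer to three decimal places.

s ≈ 0.240

In steady state, investment equals break-even investment: s·k^α = (n + δ)·k.
So s / (n + δ) = (k*)^(1−α) = 13.45^0.56 = 4.2863.
Therefore s = 4.2863 × (n + δ) = 4.2863 × 0.056 = 0.2400.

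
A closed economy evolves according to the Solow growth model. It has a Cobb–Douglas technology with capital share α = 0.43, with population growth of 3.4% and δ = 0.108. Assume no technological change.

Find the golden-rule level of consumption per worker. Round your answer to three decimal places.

c_gold ≈ 1.315

At the golden rule, f'(k) = n + δ, so α·k^(α−1) = n + δ and k_gold = (α/(n + δ))^(1/(1−α)).
k_gold = (0.43/0.142)^(1/0.57) = 3.0282^1.7544 ≈ 6.9854
c_gold = f(k_gold) − (n + δ)·k_gold = 2.3068 − 0.142×6.9854 ≈ 1.3149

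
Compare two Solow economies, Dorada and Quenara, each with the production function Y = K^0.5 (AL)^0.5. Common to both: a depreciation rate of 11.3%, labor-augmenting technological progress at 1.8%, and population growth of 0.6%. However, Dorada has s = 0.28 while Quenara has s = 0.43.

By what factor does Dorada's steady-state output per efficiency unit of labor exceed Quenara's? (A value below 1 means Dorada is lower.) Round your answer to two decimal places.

Steady-state y* = [s/(n + g + δ)]^(α/(1−α)), so the ratio is [ (s_D/(n + g + δ)_D) / (s_Q/(n + g + δ)_Q) ]^1.
s_D/(n + g + δ)_D = 0.28/0.137 = 2.0438; s_Q/(n + g + δ)_Q = 0.43/0.137 = 3.1387.
Ratio = (2.0438/3.1387)^1 = 0.6512^1 ≈ 0.6512

y*_D / y*_Q ≈ 0.65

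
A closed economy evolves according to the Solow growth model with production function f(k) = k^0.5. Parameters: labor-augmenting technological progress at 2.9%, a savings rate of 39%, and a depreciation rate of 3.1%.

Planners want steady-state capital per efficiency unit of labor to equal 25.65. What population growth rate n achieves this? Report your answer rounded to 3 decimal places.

At the steady state, Δk = 0, so s·k^α = (n + g + δ)·k.
So s / (n + g + δ) = (k*)^(1−α) = 25.65^0.5 = 5.0646.
Therefore n + g + δ = s / 5.0646 = 0.39 / 5.0646 = 0.0770, so n = 0.0770 − 0.060 = 0.0170.

n ≈ 0.017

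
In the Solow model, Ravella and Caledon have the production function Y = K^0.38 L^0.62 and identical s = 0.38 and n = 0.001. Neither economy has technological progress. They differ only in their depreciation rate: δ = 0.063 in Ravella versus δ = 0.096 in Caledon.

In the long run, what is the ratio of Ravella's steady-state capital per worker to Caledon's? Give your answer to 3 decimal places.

Steady-state k* = [s/(n + δ)]^(1/(1−α)), so the ratio is [ (s_R/(n + δ)_R) / (s_C/(n + δ)_C) ]^1.6129.
s_R/(n + δ)_R = 0.38/0.064 = 5.9375; s_C/(n + δ)_C = 0.38/0.097 = 3.9175.
Ratio = (5.9375/3.9175)^1.6129 = 1.5156^1.6129 ≈ 1.9555

k*_R / k*_C ≈ 1.956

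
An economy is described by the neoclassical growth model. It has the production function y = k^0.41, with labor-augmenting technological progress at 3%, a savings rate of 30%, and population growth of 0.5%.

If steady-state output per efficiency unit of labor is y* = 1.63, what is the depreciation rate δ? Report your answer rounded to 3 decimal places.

Steady state requires s·f(k) = (n + g + δ)·k, i.e. s·k^α = (n + g + δ)·k.
Since y* = [s/(n + g + δ)]^(α/(1−α)), we have s/(n + g + δ) = (y*)^((1−α)/α) = 1.63^1.439 = 2.0199.
Therefore n + g + δ = s / 2.0199 = 0.30 / 2.0199 = 0.1485, so δ = 0.1485 − 0.035 = 0.1135.

δ ≈ 0.114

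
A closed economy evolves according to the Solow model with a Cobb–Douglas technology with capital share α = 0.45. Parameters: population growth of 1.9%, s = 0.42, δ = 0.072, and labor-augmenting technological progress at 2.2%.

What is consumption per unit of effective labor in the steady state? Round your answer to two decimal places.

c* = 1.70

In steady state, investment equals break-even investment: s·k^α = (n + g + δ)·k.
Dividing both sides by k: k^(1−α) = s / (n + g + δ).
k^0.55 = 0.42 / (0.019 + 0.022 + 0.072) = 0.42 / 0.113 = 3.7168
k* = 3.7168^(1/0.55) ≈ 10.8811
y* = (k*)^α = 10.8811^0.45 ≈ 2.9275
c* = (1 − s)·y* = (1 − 0.42) × 2.9275 ≈ 1.6980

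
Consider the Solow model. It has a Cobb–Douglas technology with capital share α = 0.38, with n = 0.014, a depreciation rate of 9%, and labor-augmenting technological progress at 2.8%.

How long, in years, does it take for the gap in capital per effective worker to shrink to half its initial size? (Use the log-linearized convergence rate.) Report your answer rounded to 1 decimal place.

half-life ≈ 8.5 years

Near the steady state the convergence rate is λ = (1 − α)(n + g + δ).
λ = (1 − 0.38) × 0.132 = 0.62 × 0.132 = 0.08184
Half-life = ln 2 / λ = 0.6931 / 0.08184 ≈ 8.47 years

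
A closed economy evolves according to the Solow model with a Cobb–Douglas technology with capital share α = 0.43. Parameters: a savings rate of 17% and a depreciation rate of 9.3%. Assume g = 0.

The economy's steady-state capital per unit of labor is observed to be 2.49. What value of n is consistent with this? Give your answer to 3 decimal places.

At the steady state, Δk = 0, so s·k^α = (n + δ)·k.
So s / (n + δ) = (k*)^(1−α) = 2.49^0.57 = 1.6820.
Therefore n + δ = s / 1.6820 = 0.17 / 1.6820 = 0.1011, so n = 0.1011 − 0.093 = 0.0081.

n ≈ 0.008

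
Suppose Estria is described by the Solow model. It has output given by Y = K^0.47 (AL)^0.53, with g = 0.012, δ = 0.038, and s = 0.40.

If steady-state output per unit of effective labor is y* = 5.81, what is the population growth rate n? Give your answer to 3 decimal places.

n ≈ 0.005

At the steady state, Δk = 0, so s·k^α = (n + g + δ)·k.
Since y* = [s/(n + g + δ)]^(α/(1−α)), we have s/(n + g + δ) = (y*)^((1−α)/α) = 5.81^1.1277 = 7.2738.
Therefore n + g + δ = s / 7.2738 = 0.40 / 7.2738 = 0.0550, so n = 0.0550 − 0.050 = 0.0050.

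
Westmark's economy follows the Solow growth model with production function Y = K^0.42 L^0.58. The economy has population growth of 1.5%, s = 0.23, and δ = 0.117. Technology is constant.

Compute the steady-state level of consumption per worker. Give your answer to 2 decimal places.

In steady state, investment equals break-even investment: s·k^α = (n + δ)·k.
Rearranging, k^(1−α) = s / (n + δ).
k^0.58 = 0.23 / (0.015 + 0.117) = 0.23 / 0.132 = 1.7424
k* = 1.7424^(1/0.58) ≈ 2.6048
y* = (k*)^α = 2.6048^0.42 ≈ 1.4949
c* = (1 − s)·y* = (1 − 0.23) × 1.4949 ≈ 1.1511

c* = 1.15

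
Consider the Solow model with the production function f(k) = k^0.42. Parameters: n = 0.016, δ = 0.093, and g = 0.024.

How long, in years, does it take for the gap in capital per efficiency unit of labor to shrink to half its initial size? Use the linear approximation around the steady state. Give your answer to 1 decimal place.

half-life ≈ 9.0 years

Near the steady state the convergence rate is λ = (1 − α)(n + g + δ).
λ = (1 − 0.42) × 0.133 = 0.58 × 0.133 = 0.07714
Half-life = ln 2 / λ = 0.6931 / 0.07714 ≈ 8.98 years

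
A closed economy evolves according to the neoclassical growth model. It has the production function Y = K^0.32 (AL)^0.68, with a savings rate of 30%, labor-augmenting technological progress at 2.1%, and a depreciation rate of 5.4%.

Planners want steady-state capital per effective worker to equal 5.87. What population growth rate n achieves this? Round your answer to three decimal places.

n ≈ 0.015

In steady state, investment equals break-even investment: s·k^α = (n + g + δ)·k.
So s / (n + g + δ) = (k*)^(1−α) = 5.87^0.68 = 3.3318.
Therefore n + g + δ = s / 3.3318 = 0.30 / 3.3318 = 0.0900, so n = 0.0900 − 0.075 = 0.0150.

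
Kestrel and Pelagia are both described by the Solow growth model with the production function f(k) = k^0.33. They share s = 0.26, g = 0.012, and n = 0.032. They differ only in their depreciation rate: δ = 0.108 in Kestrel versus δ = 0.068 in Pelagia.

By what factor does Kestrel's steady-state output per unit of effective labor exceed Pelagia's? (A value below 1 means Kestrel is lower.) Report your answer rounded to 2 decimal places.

ratio ≈ 0.86

Steady-state y* = [s/(n + g + δ)]^(α/(1−α)), so the ratio is [ (s_K/(n + g + δ)_K) / (s_P/(n + g + δ)_P) ]^0.4925.
s_K/(n + g + δ)_K = 0.26/0.152 = 1.7105; s_P/(n + g + δ)_P = 0.26/0.112 = 2.3214.
Ratio = (1.7105/2.3214)^0.4925 = 0.7368^0.4925 ≈ 0.8603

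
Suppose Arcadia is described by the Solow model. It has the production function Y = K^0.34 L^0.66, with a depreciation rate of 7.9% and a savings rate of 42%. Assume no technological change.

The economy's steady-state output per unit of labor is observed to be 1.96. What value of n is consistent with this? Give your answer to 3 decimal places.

n ≈ 0.035

Steady state requires s·f(k) = (n + δ)·k, i.e. s·k^α = (n + δ)·k.
Since y* = [s/(n + δ)]^(α/(1−α)), we have s/(n + δ) = (y*)^((1−α)/α) = 1.96^1.9412 = 3.6926.
Therefore n + δ = s / 3.6926 = 0.42 / 3.6926 = 0.1137, so n = 0.1137 − 0.079 = 0.0347.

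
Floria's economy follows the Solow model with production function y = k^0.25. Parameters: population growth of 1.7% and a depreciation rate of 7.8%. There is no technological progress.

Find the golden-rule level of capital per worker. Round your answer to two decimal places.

k_gold ≈ 3.63

The golden rule sets f'(k) = n + δ, i.e. α·k^(α−1) = n + δ.
So k^(1−α) = α / (n + δ) = 0.25 / 0.095 = 2.6316.
k_gold = 2.6316^(1/0.75) ≈ 3.6332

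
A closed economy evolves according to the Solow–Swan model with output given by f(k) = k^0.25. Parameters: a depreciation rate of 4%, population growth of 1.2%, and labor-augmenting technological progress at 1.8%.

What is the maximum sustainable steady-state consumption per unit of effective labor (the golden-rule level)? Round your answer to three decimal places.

At the golden rule, f'(k) = n + g + δ, so α·k^(α−1) = n + g + δ and k_gold = (α/(n + g + δ))^(1/(1−α)).
k_gold = (0.25/0.070)^(1/0.75) = 3.5714^1.3333 ≈ 5.4588
c_gold = f(k_gold) − (n + g + δ)·k_gold = 1.5285 − 0.070×5.4588 ≈ 1.1464

c_gold ≈ 1.146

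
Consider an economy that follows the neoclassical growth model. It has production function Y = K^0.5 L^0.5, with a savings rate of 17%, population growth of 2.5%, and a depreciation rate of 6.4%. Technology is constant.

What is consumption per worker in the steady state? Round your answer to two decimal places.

c* = 1.59

Steady state requires s·f(k) = (n + δ)·k, i.e. s·k^α = (n + δ)·k.
Rearranging, k^(1−α) = s / (n + δ).
k^0.5 = 0.17 / (0.025 + 0.064) = 0.17 / 0.089 = 1.9101
k* = 1.9101^(1/0.5) ≈ 3.6485
y* = (k*)^α = 3.6485^0.5 ≈ 1.9101
c* = (1 − s)·y* = (1 − 0.17) × 1.9101 ≈ 1.5854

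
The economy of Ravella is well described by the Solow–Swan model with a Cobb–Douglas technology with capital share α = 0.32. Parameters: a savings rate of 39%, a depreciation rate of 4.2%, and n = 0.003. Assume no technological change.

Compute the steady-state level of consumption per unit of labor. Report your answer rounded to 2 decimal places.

In steady state, investment equals break-even investment: s·k^α = (n + δ)·k.
Dividing both sides by k: k^(1−α) = s / (n + δ).
k^0.68 = 0.39 / (0.003 + 0.042) = 0.39 / 0.045 = 8.6667
k* = 8.6667^(1/0.68) ≈ 23.9440
y* = (k*)^α = 23.9440^0.32 ≈ 2.7628
c* = (1 − s)·y* = (1 − 0.39) × 2.7628 ≈ 1.6853

c* ≈ 1.69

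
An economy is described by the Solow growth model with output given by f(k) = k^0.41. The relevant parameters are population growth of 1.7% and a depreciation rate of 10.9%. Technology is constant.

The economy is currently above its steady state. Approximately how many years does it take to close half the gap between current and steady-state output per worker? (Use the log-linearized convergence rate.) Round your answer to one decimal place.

Near the steady state the convergence rate is λ = (1 − α)(n + δ).
λ = (1 − 0.41) × 0.126 = 0.59 × 0.126 = 0.07434
Half-life = ln 2 / λ = 0.6931 / 0.07434 ≈ 9.32 years

t_½ ≈ 9.3 years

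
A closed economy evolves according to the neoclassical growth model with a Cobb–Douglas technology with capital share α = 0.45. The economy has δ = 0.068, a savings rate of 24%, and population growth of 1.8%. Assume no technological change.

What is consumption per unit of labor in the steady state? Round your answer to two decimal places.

c* ≈ 1.76

In steady state, investment equals break-even investment: s·k^α = (n + δ)·k.
Rearranging, k^(1−α) = s / (n + δ).
k^0.55 = 0.24 / (0.018 + 0.068) = 0.24 / 0.086 = 2.7907
k* = 2.7907^(1/0.55) ≈ 6.4623
y* = (k*)^α = 6.4623^0.45 ≈ 2.3157
c* = (1 − s)·y* = (1 − 0.24) × 2.3157 ≈ 1.7599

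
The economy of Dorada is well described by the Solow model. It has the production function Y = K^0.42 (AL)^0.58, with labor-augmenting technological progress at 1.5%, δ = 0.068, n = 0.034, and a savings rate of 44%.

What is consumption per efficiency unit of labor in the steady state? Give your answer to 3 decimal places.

At the steady state, Δk = 0, so s·k^α = (n + g + δ)·k.
Dividing both sides by k: k^(1−α) = s / (n + g + δ).
k^0.58 = 0.44 / (0.034 + 0.015 + 0.068) = 0.44 / 0.117 = 3.7607
k* = 3.7607^(1/0.58) ≈ 9.8139
y* = (k*)^α = 9.8139^0.42 ≈ 2.6096
c* = (1 − s)·y* = (1 − 0.44) × 2.6096 ≈ 1.4614

c* = 1.461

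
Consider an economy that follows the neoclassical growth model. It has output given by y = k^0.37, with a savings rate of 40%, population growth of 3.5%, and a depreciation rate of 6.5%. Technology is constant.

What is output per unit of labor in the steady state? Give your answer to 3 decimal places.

In steady state, investment equals break-even investment: s·k^α = (n + δ)·k.
Dividing both sides by k: k^(1−α) = s / (n + δ).
k^0.63 = 0.40 / (0.035 + 0.065) = 0.40 / 0.100 = 4.0000
k* = 4.0000^(1/0.63) ≈ 9.0292
y* = (k*)^α = 9.0292^0.37 ≈ 2.2573

y* = 2.257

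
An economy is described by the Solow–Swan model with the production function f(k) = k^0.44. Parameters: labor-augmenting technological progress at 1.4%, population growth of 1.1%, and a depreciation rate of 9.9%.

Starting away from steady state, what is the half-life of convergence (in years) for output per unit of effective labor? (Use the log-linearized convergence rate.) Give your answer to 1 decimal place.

half-life ≈ 10.0 years

Near the steady state the convergence rate is λ = (1 − α)(n + g + δ).
λ = (1 − 0.44) × 0.124 = 0.56 × 0.124 = 0.06944
Half-life = ln 2 / λ = 0.6931 / 0.06944 ≈ 9.98 years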